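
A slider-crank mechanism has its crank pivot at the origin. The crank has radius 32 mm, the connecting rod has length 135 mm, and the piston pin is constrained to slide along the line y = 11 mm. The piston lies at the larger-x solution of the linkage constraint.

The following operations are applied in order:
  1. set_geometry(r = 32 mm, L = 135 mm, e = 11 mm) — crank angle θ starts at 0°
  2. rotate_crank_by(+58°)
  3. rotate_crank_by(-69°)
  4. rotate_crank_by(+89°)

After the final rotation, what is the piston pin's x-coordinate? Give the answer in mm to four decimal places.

140.1181

set_geometry: r = 32 mm, L = 135 mm, e = 11 mm; θ ← 0°
rotate_crank_by(+58°): θ ← 0° +58° = 58°
rotate_crank_by(-69°): θ ← 58° -69° = -11°
rotate_crank_by(+89°): θ ← -11° +89° = 78°
crank pin P = (r cos θ, r sin θ) = (6.653174, 31.300723)
h = r sin θ − e = 31.300723 − 11 = 20.300723
x = r cos θ + √(L² − h²) = 6.653174 + √(18225.0 − 412.1194) = 6.653174 + 133.464904 = 140.118078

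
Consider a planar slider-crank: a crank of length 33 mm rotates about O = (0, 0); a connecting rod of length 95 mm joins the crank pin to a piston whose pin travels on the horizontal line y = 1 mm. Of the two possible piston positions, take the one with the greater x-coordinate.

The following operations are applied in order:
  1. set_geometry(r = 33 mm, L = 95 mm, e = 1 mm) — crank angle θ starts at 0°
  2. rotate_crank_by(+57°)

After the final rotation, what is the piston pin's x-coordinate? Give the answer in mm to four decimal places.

set_geometry: r = 33 mm, L = 95 mm, e = 1 mm; θ ← 0°
rotate_crank_by(+57°): θ ← 0° +57° = 57°
crank pin P = (r cos θ, r sin θ) = (17.973088, 27.676129)
h = r sin θ − e = 27.676129 − 1 = 26.676129
x = r cos θ + √(L² − h²) = 17.973088 + √(9025.0 − 711.6158) = 17.973088 + 91.177761 = 109.150849

109.1508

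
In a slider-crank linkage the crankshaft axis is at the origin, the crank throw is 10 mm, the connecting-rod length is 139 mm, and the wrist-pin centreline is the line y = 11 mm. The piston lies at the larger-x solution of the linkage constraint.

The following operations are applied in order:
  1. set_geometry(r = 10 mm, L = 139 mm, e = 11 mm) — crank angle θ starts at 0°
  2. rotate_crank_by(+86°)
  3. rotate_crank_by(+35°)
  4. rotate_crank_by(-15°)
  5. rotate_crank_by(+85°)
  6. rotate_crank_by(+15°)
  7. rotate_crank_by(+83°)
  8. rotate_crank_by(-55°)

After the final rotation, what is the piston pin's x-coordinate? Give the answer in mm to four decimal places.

131.8050

set_geometry: r = 10 mm, L = 139 mm, e = 11 mm; θ ← 0°
rotate_crank_by(+86°): θ ← 0° +86° = 86°
rotate_crank_by(+35°): θ ← 86° +35° = 121°
rotate_crank_by(-15°): θ ← 121° -15° = 106°
rotate_crank_by(+85°): θ ← 106° +85° = 191°
rotate_crank_by(+15°): θ ← 191° +15° = 206°
rotate_crank_by(+83°): θ ← 206° +83° = 289°
rotate_crank_by(-55°): θ ← 289° -55° = 234°
crank pin P = (r cos θ, r sin θ) = (-5.877853, -8.090170)
h = r sin θ − e = -8.090170 − 11 = -19.090170
x = r cos θ + √(L² − h²) = -5.877853 + √(19321.0 − 364.4346) = -5.877853 + 137.682844 = 131.804991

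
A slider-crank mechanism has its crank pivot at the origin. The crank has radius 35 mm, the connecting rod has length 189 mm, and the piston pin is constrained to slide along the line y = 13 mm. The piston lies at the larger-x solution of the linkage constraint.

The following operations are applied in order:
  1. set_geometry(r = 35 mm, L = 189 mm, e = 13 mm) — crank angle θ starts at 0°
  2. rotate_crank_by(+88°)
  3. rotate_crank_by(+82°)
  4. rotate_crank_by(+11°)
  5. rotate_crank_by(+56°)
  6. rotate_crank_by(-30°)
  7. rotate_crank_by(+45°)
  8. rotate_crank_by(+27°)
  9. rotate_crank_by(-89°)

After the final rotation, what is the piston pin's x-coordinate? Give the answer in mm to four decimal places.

set_geometry: r = 35 mm, L = 189 mm, e = 13 mm; θ ← 0°
rotate_crank_by(+88°): θ ← 0° +88° = 88°
rotate_crank_by(+82°): θ ← 88° +82° = 170°
rotate_crank_by(+11°): θ ← 170° +11° = 181°
rotate_crank_by(+56°): θ ← 181° +56° = 237°
rotate_crank_by(-30°): θ ← 237° -30° = 207°
rotate_crank_by(+45°): θ ← 207° +45° = 252°
rotate_crank_by(+27°): θ ← 252° +27° = 279°
rotate_crank_by(-89°): θ ← 279° -89° = 190°
crank pin P = (r cos θ, r sin θ) = (-34.468271, -6.077686)
h = r sin θ − e = -6.077686 − 13 = -19.077686
x = r cos θ + √(L² − h²) = -34.468271 + √(35721.0 − 363.9581) = -34.468271 + 188.034683 = 153.566411

153.5664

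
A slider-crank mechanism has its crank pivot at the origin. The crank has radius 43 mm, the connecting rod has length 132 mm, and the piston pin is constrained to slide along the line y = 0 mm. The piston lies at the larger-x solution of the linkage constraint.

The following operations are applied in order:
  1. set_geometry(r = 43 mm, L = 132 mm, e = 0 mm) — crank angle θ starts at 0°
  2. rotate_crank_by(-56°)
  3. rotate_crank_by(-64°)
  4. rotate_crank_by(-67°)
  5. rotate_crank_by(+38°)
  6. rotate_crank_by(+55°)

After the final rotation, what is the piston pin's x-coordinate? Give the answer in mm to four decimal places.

set_geometry: r = 43 mm, L = 132 mm, e = 0 mm; θ ← 0°
rotate_crank_by(-56°): θ ← 0° -56° = -56°
rotate_crank_by(-64°): θ ← -56° -64° = -120°
rotate_crank_by(-67°): θ ← -120° -67° = -187°
rotate_crank_by(+38°): θ ← -187° +38° = -149°
rotate_crank_by(+55°): θ ← -149° +55° = -94°
crank pin P = (r cos θ, r sin θ) = (-2.999528, -42.895254)
h = r sin θ − e = -42.895254 − 0 = -42.895254
x = r cos θ + √(L² − h²) = -2.999528 + √(17424.0 − 1840.0028) = -2.999528 + 124.835881 = 121.836353

121.8364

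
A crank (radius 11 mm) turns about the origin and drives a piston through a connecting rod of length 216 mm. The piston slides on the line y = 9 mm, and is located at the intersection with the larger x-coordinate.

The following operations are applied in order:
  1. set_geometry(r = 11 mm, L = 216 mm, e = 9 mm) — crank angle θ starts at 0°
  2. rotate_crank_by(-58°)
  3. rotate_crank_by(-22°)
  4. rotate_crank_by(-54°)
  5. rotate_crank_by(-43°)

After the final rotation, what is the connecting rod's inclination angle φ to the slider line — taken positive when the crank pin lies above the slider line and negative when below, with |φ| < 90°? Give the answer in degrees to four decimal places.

-2.5409

set_geometry: r = 11 mm, L = 216 mm, e = 9 mm; θ ← 0°
rotate_crank_by(-58°): θ ← 0° -58° = -58°
rotate_crank_by(-22°): θ ← -58° -22° = -80°
rotate_crank_by(-54°): θ ← -80° -54° = -134°
rotate_crank_by(-43°): θ ← -134° -43° = -177°
crank pin P = (r cos θ, r sin θ) = (-10.984925, -0.575696)
h = r sin θ − e = -0.575696 − 9 = -9.575696
sin φ = h / L = -9.575696 / 216 = -0.04433192
φ = arcsin(-0.04433192) = -2.540865°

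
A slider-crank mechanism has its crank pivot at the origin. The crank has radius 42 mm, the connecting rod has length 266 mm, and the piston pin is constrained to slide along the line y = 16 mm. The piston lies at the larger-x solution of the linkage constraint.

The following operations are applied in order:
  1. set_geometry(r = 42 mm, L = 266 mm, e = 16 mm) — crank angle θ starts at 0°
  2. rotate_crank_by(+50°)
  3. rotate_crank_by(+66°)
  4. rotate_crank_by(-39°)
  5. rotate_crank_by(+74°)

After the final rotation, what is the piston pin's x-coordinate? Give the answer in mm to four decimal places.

set_geometry: r = 42 mm, L = 266 mm, e = 16 mm; θ ← 0°
rotate_crank_by(+50°): θ ← 0° +50° = 50°
rotate_crank_by(+66°): θ ← 50° +66° = 116°
rotate_crank_by(-39°): θ ← 116° -39° = 77°
rotate_crank_by(+74°): θ ← 77° +74° = 151°
crank pin P = (r cos θ, r sin θ) = (-36.734028, 20.362004)
h = r sin θ − e = 20.362004 − 16 = 4.362004
x = r cos θ + √(L² − h²) = -36.734028 + √(70756.0 − 19.0271) = -36.734028 + 265.964232 = 229.230205

229.2302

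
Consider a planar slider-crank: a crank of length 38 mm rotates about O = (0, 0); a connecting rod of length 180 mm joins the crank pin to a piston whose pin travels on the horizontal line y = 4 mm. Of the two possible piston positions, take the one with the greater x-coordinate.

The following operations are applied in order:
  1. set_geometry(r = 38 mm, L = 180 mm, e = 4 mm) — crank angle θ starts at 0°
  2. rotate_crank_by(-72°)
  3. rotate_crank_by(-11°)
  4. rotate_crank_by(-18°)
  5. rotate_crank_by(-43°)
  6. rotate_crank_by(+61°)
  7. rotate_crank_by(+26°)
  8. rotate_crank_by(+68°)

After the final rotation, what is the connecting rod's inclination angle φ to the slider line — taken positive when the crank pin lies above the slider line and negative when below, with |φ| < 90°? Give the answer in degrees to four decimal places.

set_geometry: r = 38 mm, L = 180 mm, e = 4 mm; θ ← 0°
rotate_crank_by(-72°): θ ← 0° -72° = -72°
rotate_crank_by(-11°): θ ← -72° -11° = -83°
rotate_crank_by(-18°): θ ← -83° -18° = -101°
rotate_crank_by(-43°): θ ← -101° -43° = -144°
rotate_crank_by(+61°): θ ← -144° +61° = -83°
rotate_crank_by(+26°): θ ← -83° +26° = -57°
rotate_crank_by(+68°): θ ← -57° +68° = 11°
crank pin P = (r cos θ, r sin θ) = (37.301833, 7.250742)
h = r sin θ − e = 7.250742 − 4 = 3.250742
sin φ = h / L = 3.250742 / 180 = 0.01805968
φ = arcsin(0.01805968) = 1.034800°

1.0348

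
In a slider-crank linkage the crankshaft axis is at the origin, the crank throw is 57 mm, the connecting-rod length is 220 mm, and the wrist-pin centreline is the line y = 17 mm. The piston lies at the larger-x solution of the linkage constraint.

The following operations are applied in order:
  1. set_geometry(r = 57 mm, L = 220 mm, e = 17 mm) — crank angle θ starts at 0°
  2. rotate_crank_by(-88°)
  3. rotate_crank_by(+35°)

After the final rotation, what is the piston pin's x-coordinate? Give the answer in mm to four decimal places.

245.2323

set_geometry: r = 57 mm, L = 220 mm, e = 17 mm; θ ← 0°
rotate_crank_by(-88°): θ ← 0° -88° = -88°
rotate_crank_by(+35°): θ ← -88° +35° = -53°
crank pin P = (r cos θ, r sin θ) = (34.303456, -45.522224)
h = r sin θ − e = -45.522224 − 17 = -62.522224
x = r cos θ + √(L² − h²) = 34.303456 + √(48400.0 − 3909.0285) = 34.303456 + 210.928830 = 245.232287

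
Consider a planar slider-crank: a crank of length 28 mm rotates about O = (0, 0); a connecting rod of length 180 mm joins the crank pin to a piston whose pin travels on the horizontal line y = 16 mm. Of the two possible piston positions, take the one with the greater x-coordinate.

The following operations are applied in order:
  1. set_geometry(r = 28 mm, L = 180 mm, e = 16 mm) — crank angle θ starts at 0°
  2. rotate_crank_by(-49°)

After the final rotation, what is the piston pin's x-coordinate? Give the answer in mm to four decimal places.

194.4981

set_geometry: r = 28 mm, L = 180 mm, e = 16 mm; θ ← 0°
rotate_crank_by(-49°): θ ← 0° -49° = -49°
crank pin P = (r cos θ, r sin θ) = (18.369653, -21.131868)
h = r sin θ − e = -21.131868 − 16 = -37.131868
x = r cos θ + √(L² − h²) = 18.369653 + √(32400.0 − 1378.7756) = 18.369653 + 176.128431 = 194.498084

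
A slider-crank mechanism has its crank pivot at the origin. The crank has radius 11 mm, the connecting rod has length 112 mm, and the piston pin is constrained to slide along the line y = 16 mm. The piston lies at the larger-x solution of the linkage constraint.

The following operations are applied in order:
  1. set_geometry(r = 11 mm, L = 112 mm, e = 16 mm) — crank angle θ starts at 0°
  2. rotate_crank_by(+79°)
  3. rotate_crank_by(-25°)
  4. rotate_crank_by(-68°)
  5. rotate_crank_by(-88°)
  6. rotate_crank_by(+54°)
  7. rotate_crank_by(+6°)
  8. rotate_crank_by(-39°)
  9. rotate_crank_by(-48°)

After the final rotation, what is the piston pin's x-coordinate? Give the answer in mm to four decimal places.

102.3540

set_geometry: r = 11 mm, L = 112 mm, e = 16 mm; θ ← 0°
rotate_crank_by(+79°): θ ← 0° +79° = 79°
rotate_crank_by(-25°): θ ← 79° -25° = 54°
rotate_crank_by(-68°): θ ← 54° -68° = -14°
rotate_crank_by(-88°): θ ← -14° -88° = -102°
rotate_crank_by(+54°): θ ← -102° +54° = -48°
rotate_crank_by(+6°): θ ← -48° +6° = -42°
rotate_crank_by(-39°): θ ← -42° -39° = -81°
rotate_crank_by(-48°): θ ← -81° -48° = -129°
crank pin P = (r cos θ, r sin θ) = (-6.922524, -8.548606)
h = r sin θ − e = -8.548606 − 16 = -24.548606
x = r cos θ + √(L² − h²) = -6.922524 + √(12544.0 − 602.6340) = -6.922524 + 109.276557 = 102.354033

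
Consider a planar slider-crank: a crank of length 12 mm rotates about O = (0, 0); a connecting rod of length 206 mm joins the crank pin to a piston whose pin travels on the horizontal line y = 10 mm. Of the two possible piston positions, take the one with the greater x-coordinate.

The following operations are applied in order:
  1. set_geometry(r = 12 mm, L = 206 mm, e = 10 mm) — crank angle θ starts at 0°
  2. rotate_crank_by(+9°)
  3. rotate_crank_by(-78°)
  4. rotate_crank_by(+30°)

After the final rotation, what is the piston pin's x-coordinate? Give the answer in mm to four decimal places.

set_geometry: r = 12 mm, L = 206 mm, e = 10 mm; θ ← 0°
rotate_crank_by(+9°): θ ← 0° +9° = 9°
rotate_crank_by(-78°): θ ← 9° -78° = -69°
rotate_crank_by(+30°): θ ← -69° +30° = -39°
crank pin P = (r cos θ, r sin θ) = (9.325752, -7.551845)
h = r sin θ − e = -7.551845 − 10 = -17.551845
x = r cos θ + √(L² − h²) = 9.325752 + √(42436.0 − 308.0673) = 9.325752 + 205.250902 = 214.576653

214.5767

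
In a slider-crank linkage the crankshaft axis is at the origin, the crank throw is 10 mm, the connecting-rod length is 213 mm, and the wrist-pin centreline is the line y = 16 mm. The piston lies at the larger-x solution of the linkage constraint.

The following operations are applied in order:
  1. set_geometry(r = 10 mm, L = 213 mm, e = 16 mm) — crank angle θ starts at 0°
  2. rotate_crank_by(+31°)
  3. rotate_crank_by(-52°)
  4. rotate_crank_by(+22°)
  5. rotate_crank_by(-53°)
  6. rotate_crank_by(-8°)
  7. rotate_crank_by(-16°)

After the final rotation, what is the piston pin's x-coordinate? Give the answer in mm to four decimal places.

213.8627

set_geometry: r = 10 mm, L = 213 mm, e = 16 mm; θ ← 0°
rotate_crank_by(+31°): θ ← 0° +31° = 31°
rotate_crank_by(-52°): θ ← 31° -52° = -21°
rotate_crank_by(+22°): θ ← -21° +22° = 1°
rotate_crank_by(-53°): θ ← 1° -53° = -52°
rotate_crank_by(-8°): θ ← -52° -8° = -60°
rotate_crank_by(-16°): θ ← -60° -16° = -76°
crank pin P = (r cos θ, r sin θ) = (2.419219, -9.702957)
h = r sin θ − e = -9.702957 − 16 = -25.702957
x = r cos θ + √(L² − h²) = 2.419219 + √(45369.0 − 660.6420) = 2.419219 + 211.443510 = 213.862729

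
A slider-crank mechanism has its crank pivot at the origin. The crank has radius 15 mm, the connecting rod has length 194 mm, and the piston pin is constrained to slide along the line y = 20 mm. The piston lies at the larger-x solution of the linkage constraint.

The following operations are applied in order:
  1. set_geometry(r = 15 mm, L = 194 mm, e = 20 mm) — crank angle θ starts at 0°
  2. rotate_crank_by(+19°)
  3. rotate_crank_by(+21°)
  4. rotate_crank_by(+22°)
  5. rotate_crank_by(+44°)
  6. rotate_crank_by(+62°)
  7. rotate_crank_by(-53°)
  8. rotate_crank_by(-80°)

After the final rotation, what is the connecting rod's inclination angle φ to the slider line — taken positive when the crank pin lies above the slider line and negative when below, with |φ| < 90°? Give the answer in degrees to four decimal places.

set_geometry: r = 15 mm, L = 194 mm, e = 20 mm; θ ← 0°
rotate_crank_by(+19°): θ ← 0° +19° = 19°
rotate_crank_by(+21°): θ ← 19° +21° = 40°
rotate_crank_by(+22°): θ ← 40° +22° = 62°
rotate_crank_by(+44°): θ ← 62° +44° = 106°
rotate_crank_by(+62°): θ ← 106° +62° = 168°
rotate_crank_by(-53°): θ ← 168° -53° = 115°
rotate_crank_by(-80°): θ ← 115° -80° = 35°
crank pin P = (r cos θ, r sin θ) = (12.287281, 8.603647)
h = r sin θ − e = 8.603647 − 20 = -11.396353
sin φ = h / L = -11.396353 / 194 = -0.05874409
φ = arcsin(-0.05874409) = -3.367727°

-3.3677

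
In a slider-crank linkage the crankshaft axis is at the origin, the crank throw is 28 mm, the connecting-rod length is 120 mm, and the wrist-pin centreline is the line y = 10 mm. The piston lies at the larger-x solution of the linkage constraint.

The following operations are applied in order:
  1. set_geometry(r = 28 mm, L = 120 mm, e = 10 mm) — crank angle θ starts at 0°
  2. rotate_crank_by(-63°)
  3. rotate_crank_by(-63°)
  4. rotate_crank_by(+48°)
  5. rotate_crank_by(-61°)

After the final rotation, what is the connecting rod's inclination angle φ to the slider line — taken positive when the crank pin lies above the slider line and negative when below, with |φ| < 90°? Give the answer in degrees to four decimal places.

-13.6750

set_geometry: r = 28 mm, L = 120 mm, e = 10 mm; θ ← 0°
rotate_crank_by(-63°): θ ← 0° -63° = -63°
rotate_crank_by(-63°): θ ← -63° -63° = -126°
rotate_crank_by(+48°): θ ← -126° +48° = -78°
rotate_crank_by(-61°): θ ← -78° -61° = -139°
crank pin P = (r cos θ, r sin θ) = (-21.131868, -18.369653)
h = r sin θ − e = -18.369653 − 10 = -28.369653
sin φ = h / L = -28.369653 / 120 = -0.23641377
φ = arcsin(-0.23641377) = -13.674975°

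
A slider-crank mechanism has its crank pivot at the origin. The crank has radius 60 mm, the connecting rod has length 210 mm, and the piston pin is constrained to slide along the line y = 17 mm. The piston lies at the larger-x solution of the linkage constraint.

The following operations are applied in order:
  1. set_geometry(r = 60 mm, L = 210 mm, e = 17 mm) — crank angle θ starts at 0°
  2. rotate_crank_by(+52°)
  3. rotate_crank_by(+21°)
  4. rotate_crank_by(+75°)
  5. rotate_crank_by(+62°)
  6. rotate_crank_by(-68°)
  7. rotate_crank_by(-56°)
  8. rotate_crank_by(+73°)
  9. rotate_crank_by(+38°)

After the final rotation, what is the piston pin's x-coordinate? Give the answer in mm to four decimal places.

149.7614

set_geometry: r = 60 mm, L = 210 mm, e = 17 mm; θ ← 0°
rotate_crank_by(+52°): θ ← 0° +52° = 52°
rotate_crank_by(+21°): θ ← 52° +21° = 73°
rotate_crank_by(+75°): θ ← 73° +75° = 148°
rotate_crank_by(+62°): θ ← 148° +62° = 210°
rotate_crank_by(-68°): θ ← 210° -68° = 142°
rotate_crank_by(-56°): θ ← 142° -56° = 86°
rotate_crank_by(+73°): θ ← 86° +73° = 159°
rotate_crank_by(+38°): θ ← 159° +38° = 197°
crank pin P = (r cos θ, r sin θ) = (-57.378285, -17.542302)
h = r sin θ − e = -17.542302 − 17 = -34.542302
x = r cos θ + √(L² − h²) = -57.378285 + √(44100.0 − 1193.1706) = -57.378285 + 207.139637 = 149.761352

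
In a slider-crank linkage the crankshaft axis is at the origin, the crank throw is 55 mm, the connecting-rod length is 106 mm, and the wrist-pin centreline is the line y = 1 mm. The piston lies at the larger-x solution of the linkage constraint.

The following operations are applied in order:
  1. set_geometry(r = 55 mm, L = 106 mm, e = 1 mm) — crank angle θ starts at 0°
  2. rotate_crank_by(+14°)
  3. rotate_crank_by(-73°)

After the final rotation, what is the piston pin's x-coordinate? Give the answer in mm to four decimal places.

122.7630

set_geometry: r = 55 mm, L = 106 mm, e = 1 mm; θ ← 0°
rotate_crank_by(+14°): θ ← 0° +14° = 14°
rotate_crank_by(-73°): θ ← 14° -73° = -59°
crank pin P = (r cos θ, r sin θ) = (28.327094, -47.144202)
h = r sin θ − e = -47.144202 − 1 = -48.144202
x = r cos θ + √(L² − h²) = 28.327094 + √(11236.0 − 2317.8641) = 28.327094 + 94.435882 = 122.762976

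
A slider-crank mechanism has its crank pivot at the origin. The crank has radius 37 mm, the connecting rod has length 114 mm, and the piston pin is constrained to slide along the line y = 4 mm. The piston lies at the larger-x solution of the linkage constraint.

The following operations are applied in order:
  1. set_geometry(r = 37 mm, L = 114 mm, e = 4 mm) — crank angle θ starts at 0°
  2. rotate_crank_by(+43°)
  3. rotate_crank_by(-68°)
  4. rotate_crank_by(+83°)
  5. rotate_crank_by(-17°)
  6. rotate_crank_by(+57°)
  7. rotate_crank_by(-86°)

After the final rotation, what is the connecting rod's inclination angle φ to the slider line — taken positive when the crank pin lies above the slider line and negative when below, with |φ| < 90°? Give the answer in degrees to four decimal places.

set_geometry: r = 37 mm, L = 114 mm, e = 4 mm; θ ← 0°
rotate_crank_by(+43°): θ ← 0° +43° = 43°
rotate_crank_by(-68°): θ ← 43° -68° = -25°
rotate_crank_by(+83°): θ ← -25° +83° = 58°
rotate_crank_by(-17°): θ ← 58° -17° = 41°
rotate_crank_by(+57°): θ ← 41° +57° = 98°
rotate_crank_by(-86°): θ ← 98° -86° = 12°
crank pin P = (r cos θ, r sin θ) = (36.191461, 7.692733)
h = r sin θ − e = 7.692733 − 4 = 3.692733
sin φ = h / L = 3.692733 / 114 = 0.03239239
φ = arcsin(0.03239239) = 1.856272°

1.8563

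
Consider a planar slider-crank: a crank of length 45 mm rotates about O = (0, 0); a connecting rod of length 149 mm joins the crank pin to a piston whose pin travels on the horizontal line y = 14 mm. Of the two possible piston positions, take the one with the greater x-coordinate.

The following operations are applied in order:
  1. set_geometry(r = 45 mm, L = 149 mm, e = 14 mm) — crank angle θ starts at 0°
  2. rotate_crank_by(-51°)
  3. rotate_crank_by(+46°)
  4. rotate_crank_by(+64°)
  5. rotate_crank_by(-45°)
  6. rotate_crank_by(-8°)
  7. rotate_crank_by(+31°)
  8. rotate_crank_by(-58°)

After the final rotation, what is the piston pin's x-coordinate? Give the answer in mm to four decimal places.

set_geometry: r = 45 mm, L = 149 mm, e = 14 mm; θ ← 0°
rotate_crank_by(-51°): θ ← 0° -51° = -51°
rotate_crank_by(+46°): θ ← -51° +46° = -5°
rotate_crank_by(+64°): θ ← -5° +64° = 59°
rotate_crank_by(-45°): θ ← 59° -45° = 14°
rotate_crank_by(-8°): θ ← 14° -8° = 6°
rotate_crank_by(+31°): θ ← 6° +31° = 37°
rotate_crank_by(-58°): θ ← 37° -58° = -21°
crank pin P = (r cos θ, r sin θ) = (42.011119, -16.126558)
h = r sin θ − e = -16.126558 − 14 = -30.126558
x = r cos θ + √(L² − h²) = 42.011119 + √(22201.0 − 907.6095) = 42.011119 + 145.922550 = 187.933669

187.9337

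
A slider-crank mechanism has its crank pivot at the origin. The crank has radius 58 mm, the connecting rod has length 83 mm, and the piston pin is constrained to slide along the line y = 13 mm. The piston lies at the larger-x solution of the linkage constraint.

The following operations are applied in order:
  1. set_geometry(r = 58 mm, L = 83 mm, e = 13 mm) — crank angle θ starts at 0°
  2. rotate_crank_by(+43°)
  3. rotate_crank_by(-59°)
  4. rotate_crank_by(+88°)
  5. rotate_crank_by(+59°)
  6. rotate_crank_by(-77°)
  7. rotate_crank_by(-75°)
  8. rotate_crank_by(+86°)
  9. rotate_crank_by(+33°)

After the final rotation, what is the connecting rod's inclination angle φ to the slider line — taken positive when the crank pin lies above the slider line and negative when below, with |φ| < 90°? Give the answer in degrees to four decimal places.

32.3689

set_geometry: r = 58 mm, L = 83 mm, e = 13 mm; θ ← 0°
rotate_crank_by(+43°): θ ← 0° +43° = 43°
rotate_crank_by(-59°): θ ← 43° -59° = -16°
rotate_crank_by(+88°): θ ← -16° +88° = 72°
rotate_crank_by(+59°): θ ← 72° +59° = 131°
rotate_crank_by(-77°): θ ← 131° -77° = 54°
rotate_crank_by(-75°): θ ← 54° -75° = -21°
rotate_crank_by(+86°): θ ← -21° +86° = 65°
rotate_crank_by(+33°): θ ← 65° +33° = 98°
crank pin P = (r cos θ, r sin θ) = (-8.072040, 57.435548)
h = r sin θ − e = 57.435548 − 13 = 44.435548
sin φ = h / L = 44.435548 / 83 = 0.53536805
φ = arcsin(0.53536805) = 32.368875°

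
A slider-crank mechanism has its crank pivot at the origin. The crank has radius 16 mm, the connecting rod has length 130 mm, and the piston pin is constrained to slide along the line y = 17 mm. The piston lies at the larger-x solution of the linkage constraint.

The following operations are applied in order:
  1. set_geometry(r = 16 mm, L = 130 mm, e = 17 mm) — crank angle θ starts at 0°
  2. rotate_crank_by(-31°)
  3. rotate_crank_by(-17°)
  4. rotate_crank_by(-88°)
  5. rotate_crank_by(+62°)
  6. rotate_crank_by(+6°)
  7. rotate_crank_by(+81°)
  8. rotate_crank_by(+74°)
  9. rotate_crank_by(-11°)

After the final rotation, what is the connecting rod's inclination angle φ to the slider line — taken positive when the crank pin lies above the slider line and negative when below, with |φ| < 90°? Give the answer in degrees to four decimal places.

set_geometry: r = 16 mm, L = 130 mm, e = 17 mm; θ ← 0°
rotate_crank_by(-31°): θ ← 0° -31° = -31°
rotate_crank_by(-17°): θ ← -31° -17° = -48°
rotate_crank_by(-88°): θ ← -48° -88° = -136°
rotate_crank_by(+62°): θ ← -136° +62° = -74°
rotate_crank_by(+6°): θ ← -74° +6° = -68°
rotate_crank_by(+81°): θ ← -68° +81° = 13°
rotate_crank_by(+74°): θ ← 13° +74° = 87°
rotate_crank_by(-11°): θ ← 87° -11° = 76°
crank pin P = (r cos θ, r sin θ) = (3.870750, 15.524732)
h = r sin θ − e = 15.524732 − 17 = -1.475268
sin φ = h / L = -1.475268 / 130 = -0.01134822
φ = arcsin(-0.01134822) = -0.650219°

-0.6502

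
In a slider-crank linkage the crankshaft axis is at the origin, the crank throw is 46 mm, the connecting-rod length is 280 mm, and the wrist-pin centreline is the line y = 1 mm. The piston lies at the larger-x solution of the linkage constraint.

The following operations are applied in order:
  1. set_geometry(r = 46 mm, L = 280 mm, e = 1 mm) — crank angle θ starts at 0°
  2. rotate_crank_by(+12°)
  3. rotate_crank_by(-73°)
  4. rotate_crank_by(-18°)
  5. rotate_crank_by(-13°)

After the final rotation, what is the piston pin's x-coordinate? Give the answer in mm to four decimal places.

274.4266

set_geometry: r = 46 mm, L = 280 mm, e = 1 mm; θ ← 0°
rotate_crank_by(+12°): θ ← 0° +12° = 12°
rotate_crank_by(-73°): θ ← 12° -73° = -61°
rotate_crank_by(-18°): θ ← -61° -18° = -79°
rotate_crank_by(-13°): θ ← -79° -13° = -92°
crank pin P = (r cos θ, r sin θ) = (-1.605377, -45.971978)
h = r sin θ − e = -45.971978 − 1 = -46.971978
x = r cos θ + √(L² − h²) = -1.605377 + √(78400.0 − 2206.3667) = -1.605377 + 276.031942 = 274.426566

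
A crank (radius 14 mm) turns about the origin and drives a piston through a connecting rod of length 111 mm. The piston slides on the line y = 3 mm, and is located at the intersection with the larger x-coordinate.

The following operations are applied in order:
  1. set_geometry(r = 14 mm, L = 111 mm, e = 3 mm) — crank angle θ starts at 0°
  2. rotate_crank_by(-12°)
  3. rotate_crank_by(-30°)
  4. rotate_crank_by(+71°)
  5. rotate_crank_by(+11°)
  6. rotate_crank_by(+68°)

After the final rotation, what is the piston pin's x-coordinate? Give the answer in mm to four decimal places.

106.1935

set_geometry: r = 14 mm, L = 111 mm, e = 3 mm; θ ← 0°
rotate_crank_by(-12°): θ ← 0° -12° = -12°
rotate_crank_by(-30°): θ ← -12° -30° = -42°
rotate_crank_by(+71°): θ ← -42° +71° = 29°
rotate_crank_by(+11°): θ ← 29° +11° = 40°
rotate_crank_by(+68°): θ ← 40° +68° = 108°
crank pin P = (r cos θ, r sin θ) = (-4.326238, 13.314791)
h = r sin θ − e = 13.314791 − 3 = 10.314791
x = r cos θ + √(L² − h²) = -4.326238 + √(12321.0 − 106.3949) = -4.326238 + 110.519704 = 106.193467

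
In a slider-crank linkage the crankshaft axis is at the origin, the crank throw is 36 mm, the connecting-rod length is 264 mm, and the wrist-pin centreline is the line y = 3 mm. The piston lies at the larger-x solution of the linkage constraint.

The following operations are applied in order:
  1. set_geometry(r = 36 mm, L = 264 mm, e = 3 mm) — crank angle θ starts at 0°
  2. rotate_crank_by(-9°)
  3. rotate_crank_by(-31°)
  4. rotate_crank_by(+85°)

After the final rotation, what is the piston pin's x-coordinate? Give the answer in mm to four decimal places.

set_geometry: r = 36 mm, L = 264 mm, e = 3 mm; θ ← 0°
rotate_crank_by(-9°): θ ← 0° -9° = -9°
rotate_crank_by(-31°): θ ← -9° -31° = -40°
rotate_crank_by(+85°): θ ← -40° +85° = 45°
crank pin P = (r cos θ, r sin θ) = (25.455844, 25.455844)
h = r sin θ − e = 25.455844 − 3 = 22.455844
x = r cos θ + √(L² − h²) = 25.455844 + √(69696.0 − 504.2649) = 25.455844 + 263.043219 = 288.499063

288.4991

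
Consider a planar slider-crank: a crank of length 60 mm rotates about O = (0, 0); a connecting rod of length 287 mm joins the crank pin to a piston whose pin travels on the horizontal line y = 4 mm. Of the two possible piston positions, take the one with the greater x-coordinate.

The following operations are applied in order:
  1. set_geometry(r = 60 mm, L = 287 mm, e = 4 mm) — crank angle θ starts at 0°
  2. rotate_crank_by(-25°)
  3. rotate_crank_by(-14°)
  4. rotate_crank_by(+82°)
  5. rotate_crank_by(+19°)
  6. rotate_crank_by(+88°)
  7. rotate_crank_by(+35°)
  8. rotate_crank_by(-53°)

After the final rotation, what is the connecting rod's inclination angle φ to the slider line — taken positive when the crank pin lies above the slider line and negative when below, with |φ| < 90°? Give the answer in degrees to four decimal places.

set_geometry: r = 60 mm, L = 287 mm, e = 4 mm; θ ← 0°
rotate_crank_by(-25°): θ ← 0° -25° = -25°
rotate_crank_by(-14°): θ ← -25° -14° = -39°
rotate_crank_by(+82°): θ ← -39° +82° = 43°
rotate_crank_by(+19°): θ ← 43° +19° = 62°
rotate_crank_by(+88°): θ ← 62° +88° = 150°
rotate_crank_by(+35°): θ ← 150° +35° = 185°
rotate_crank_by(-53°): θ ← 185° -53° = 132°
crank pin P = (r cos θ, r sin θ) = (-40.147836, 44.588690)
h = r sin θ − e = 44.588690 − 4 = 40.588690
sin φ = h / L = 40.588690 / 287 = 0.14142401
φ = arcsin(0.14142401) = 8.130256°

8.1303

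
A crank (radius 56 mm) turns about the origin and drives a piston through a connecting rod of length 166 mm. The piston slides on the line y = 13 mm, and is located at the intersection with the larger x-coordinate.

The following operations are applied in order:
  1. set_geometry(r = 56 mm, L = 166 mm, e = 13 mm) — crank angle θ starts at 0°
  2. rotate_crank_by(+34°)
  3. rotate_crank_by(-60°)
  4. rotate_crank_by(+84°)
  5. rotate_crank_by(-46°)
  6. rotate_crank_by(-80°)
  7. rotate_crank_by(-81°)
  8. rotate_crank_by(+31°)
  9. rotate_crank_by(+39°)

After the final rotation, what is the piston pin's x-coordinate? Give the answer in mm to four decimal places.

set_geometry: r = 56 mm, L = 166 mm, e = 13 mm; θ ← 0°
rotate_crank_by(+34°): θ ← 0° +34° = 34°
rotate_crank_by(-60°): θ ← 34° -60° = -26°
rotate_crank_by(+84°): θ ← -26° +84° = 58°
rotate_crank_by(-46°): θ ← 58° -46° = 12°
rotate_crank_by(-80°): θ ← 12° -80° = -68°
rotate_crank_by(-81°): θ ← -68° -81° = -149°
rotate_crank_by(+31°): θ ← -149° +31° = -118°
rotate_crank_by(+39°): θ ← -118° +39° = -79°
crank pin P = (r cos θ, r sin θ) = (10.685304, -54.971122)
h = r sin θ − e = -54.971122 − 13 = -67.971122
x = r cos θ + √(L² − h²) = 10.685304 + √(27556.0 − 4620.0735) = 10.685304 + 151.446118 = 162.131421

162.1314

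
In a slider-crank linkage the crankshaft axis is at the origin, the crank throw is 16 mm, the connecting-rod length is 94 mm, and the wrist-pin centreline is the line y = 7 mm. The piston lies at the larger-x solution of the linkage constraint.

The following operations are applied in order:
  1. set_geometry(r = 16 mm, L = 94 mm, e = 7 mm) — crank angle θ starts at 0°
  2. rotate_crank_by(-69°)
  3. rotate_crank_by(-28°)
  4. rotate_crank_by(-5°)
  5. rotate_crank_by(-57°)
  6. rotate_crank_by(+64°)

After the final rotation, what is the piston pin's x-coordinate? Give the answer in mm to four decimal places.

89.7636

set_geometry: r = 16 mm, L = 94 mm, e = 7 mm; θ ← 0°
rotate_crank_by(-69°): θ ← 0° -69° = -69°
rotate_crank_by(-28°): θ ← -69° -28° = -97°
rotate_crank_by(-5°): θ ← -97° -5° = -102°
rotate_crank_by(-57°): θ ← -102° -57° = -159°
rotate_crank_by(+64°): θ ← -159° +64° = -95°
crank pin P = (r cos θ, r sin θ) = (-1.394492, -15.939115)
h = r sin θ − e = -15.939115 − 7 = -22.939115
x = r cos θ + √(L² − h²) = -1.394492 + √(8836.0 − 526.2030) = -1.394492 + 91.158088 = 89.763596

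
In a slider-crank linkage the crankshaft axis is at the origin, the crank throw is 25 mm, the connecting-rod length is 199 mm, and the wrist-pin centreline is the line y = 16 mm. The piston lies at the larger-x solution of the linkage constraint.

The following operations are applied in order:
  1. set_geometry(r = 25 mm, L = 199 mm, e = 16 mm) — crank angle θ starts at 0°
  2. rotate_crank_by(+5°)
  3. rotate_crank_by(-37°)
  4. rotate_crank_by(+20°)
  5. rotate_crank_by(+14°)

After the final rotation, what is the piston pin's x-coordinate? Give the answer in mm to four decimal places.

223.4090

set_geometry: r = 25 mm, L = 199 mm, e = 16 mm; θ ← 0°
rotate_crank_by(+5°): θ ← 0° +5° = 5°
rotate_crank_by(-37°): θ ← 5° -37° = -32°
rotate_crank_by(+20°): θ ← -32° +20° = -12°
rotate_crank_by(+14°): θ ← -12° +14° = 2°
crank pin P = (r cos θ, r sin θ) = (24.984771, 0.872487)
h = r sin θ − e = 0.872487 − 16 = -15.127513
x = r cos θ + √(L² − h²) = 24.984771 + √(39601.0 − 228.8416) = 24.984771 + 198.424188 = 223.408959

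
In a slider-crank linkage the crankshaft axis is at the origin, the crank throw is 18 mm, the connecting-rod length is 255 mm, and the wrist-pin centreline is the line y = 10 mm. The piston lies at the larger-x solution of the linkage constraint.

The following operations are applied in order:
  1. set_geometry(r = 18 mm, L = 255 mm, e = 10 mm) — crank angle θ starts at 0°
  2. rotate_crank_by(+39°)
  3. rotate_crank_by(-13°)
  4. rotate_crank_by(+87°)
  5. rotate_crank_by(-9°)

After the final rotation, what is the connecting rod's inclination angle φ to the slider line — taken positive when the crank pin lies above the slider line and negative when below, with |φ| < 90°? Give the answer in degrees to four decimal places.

1.6776

set_geometry: r = 18 mm, L = 255 mm, e = 10 mm; θ ← 0°
rotate_crank_by(+39°): θ ← 0° +39° = 39°
rotate_crank_by(-13°): θ ← 39° -13° = 26°
rotate_crank_by(+87°): θ ← 26° +87° = 113°
rotate_crank_by(-9°): θ ← 113° -9° = 104°
crank pin P = (r cos θ, r sin θ) = (-4.354594, 17.465323)
h = r sin θ − e = 17.465323 − 10 = 7.465323
sin φ = h / L = 7.465323 / 255 = 0.02927578
φ = arcsin(0.02927578) = 1.677618°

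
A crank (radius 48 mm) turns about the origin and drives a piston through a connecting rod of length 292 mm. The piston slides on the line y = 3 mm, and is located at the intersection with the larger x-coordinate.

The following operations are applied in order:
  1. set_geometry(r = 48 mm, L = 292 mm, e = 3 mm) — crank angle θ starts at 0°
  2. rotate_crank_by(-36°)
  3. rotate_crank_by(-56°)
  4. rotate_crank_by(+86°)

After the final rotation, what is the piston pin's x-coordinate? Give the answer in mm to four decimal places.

set_geometry: r = 48 mm, L = 292 mm, e = 3 mm; θ ← 0°
rotate_crank_by(-36°): θ ← 0° -36° = -36°
rotate_crank_by(-56°): θ ← -36° -56° = -92°
rotate_crank_by(+86°): θ ← -92° +86° = -6°
crank pin P = (r cos θ, r sin θ) = (47.737051, -5.017366)
h = r sin θ − e = -5.017366 − 3 = -8.017366
x = r cos θ + √(L² − h²) = 47.737051 + √(85264.0 − 64.2782) = 47.737051 + 291.889914 = 339.626965

339.6270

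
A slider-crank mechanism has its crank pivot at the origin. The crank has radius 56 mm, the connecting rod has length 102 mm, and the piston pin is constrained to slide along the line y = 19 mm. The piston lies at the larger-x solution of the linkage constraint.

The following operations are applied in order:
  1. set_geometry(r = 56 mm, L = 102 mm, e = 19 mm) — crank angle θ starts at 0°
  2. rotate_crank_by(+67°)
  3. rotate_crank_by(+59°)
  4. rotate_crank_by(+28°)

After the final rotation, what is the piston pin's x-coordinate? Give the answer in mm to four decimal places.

51.5165

set_geometry: r = 56 mm, L = 102 mm, e = 19 mm; θ ← 0°
rotate_crank_by(+67°): θ ← 0° +67° = 67°
rotate_crank_by(+59°): θ ← 67° +59° = 126°
rotate_crank_by(+28°): θ ← 126° +28° = 154°
crank pin P = (r cos θ, r sin θ) = (-50.332467, 24.548784)
h = r sin θ − e = 24.548784 − 19 = 5.548784
x = r cos θ + √(L² − h²) = -50.332467 + √(10404.0 − 30.7890) = -50.332467 + 101.848962 = 51.516495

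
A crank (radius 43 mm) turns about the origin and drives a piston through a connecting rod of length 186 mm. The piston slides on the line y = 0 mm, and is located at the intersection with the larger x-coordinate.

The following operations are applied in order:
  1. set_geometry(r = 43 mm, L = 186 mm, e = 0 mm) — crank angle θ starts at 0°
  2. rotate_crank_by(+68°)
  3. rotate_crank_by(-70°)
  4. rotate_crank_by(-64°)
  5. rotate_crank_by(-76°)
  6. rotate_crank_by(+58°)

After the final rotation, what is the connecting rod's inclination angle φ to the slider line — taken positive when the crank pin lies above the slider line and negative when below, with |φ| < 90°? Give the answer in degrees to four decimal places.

-13.2921

set_geometry: r = 43 mm, L = 186 mm, e = 0 mm; θ ← 0°
rotate_crank_by(+68°): θ ← 0° +68° = 68°
rotate_crank_by(-70°): θ ← 68° -70° = -2°
rotate_crank_by(-64°): θ ← -2° -64° = -66°
rotate_crank_by(-76°): θ ← -66° -76° = -142°
rotate_crank_by(+58°): θ ← -142° +58° = -84°
crank pin P = (r cos θ, r sin θ) = (4.494724, -42.764442)
h = r sin θ − e = -42.764442 − 0 = -42.764442
sin φ = h / L = -42.764442 / 186 = -0.22991635
φ = arcsin(-0.22991635) = -13.292147°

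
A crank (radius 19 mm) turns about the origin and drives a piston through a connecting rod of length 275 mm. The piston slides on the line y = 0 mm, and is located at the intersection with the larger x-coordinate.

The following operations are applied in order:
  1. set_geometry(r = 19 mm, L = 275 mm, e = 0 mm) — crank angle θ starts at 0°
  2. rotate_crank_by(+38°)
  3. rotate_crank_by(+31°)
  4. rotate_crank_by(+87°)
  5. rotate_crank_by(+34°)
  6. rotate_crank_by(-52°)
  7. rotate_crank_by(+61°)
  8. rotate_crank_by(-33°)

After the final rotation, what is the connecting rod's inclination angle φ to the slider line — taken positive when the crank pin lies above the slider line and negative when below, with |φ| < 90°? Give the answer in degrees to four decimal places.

0.9577

set_geometry: r = 19 mm, L = 275 mm, e = 0 mm; θ ← 0°
rotate_crank_by(+38°): θ ← 0° +38° = 38°
rotate_crank_by(+31°): θ ← 38° +31° = 69°
rotate_crank_by(+87°): θ ← 69° +87° = 156°
rotate_crank_by(+34°): θ ← 156° +34° = 190°
rotate_crank_by(-52°): θ ← 190° -52° = 138°
rotate_crank_by(+61°): θ ← 138° +61° = 199°
rotate_crank_by(-33°): θ ← 199° -33° = 166°
crank pin P = (r cos θ, r sin θ) = (-18.435619, 4.596516)
h = r sin θ − e = 4.596516 − 0 = 4.596516
sin φ = h / L = 4.596516 / 275 = 0.01671460
φ = arcsin(0.01671460) = 0.957721°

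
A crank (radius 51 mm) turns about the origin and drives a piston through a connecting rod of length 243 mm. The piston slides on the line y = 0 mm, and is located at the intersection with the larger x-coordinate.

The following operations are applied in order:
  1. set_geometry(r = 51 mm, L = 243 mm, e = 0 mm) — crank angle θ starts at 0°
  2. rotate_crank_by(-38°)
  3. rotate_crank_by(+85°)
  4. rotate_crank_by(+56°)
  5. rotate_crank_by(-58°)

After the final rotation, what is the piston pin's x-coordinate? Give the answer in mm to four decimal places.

276.3716

set_geometry: r = 51 mm, L = 243 mm, e = 0 mm; θ ← 0°
rotate_crank_by(-38°): θ ← 0° -38° = -38°
rotate_crank_by(+85°): θ ← -38° +85° = 47°
rotate_crank_by(+56°): θ ← 47° +56° = 103°
rotate_crank_by(-58°): θ ← 103° -58° = 45°
crank pin P = (r cos θ, r sin θ) = (36.062446, 36.062446)
h = r sin θ − e = 36.062446 − 0 = 36.062446
x = r cos θ + √(L² − h²) = 36.062446 + √(59049.0 − 1300.5000) = 36.062446 + 240.309176 = 276.371622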